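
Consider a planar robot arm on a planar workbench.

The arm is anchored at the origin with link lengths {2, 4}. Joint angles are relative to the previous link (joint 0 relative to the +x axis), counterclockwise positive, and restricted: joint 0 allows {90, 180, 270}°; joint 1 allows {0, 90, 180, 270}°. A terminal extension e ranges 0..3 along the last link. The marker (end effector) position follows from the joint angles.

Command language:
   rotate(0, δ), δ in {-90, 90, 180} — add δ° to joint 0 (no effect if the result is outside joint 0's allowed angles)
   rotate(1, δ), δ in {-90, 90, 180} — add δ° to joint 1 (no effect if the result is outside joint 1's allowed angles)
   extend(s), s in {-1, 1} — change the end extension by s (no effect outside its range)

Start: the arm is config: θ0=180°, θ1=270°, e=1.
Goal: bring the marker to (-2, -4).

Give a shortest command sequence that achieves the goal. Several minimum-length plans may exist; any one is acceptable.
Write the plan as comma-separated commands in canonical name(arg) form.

initial: config: θ0=180°, θ1=270°, e=1
t=1 rotate(1, 180) ⇒ config: θ0=180°, θ1=90°, e=1
t=2 extend(-1) ⇒ config: θ0=180°, θ1=90°, e=0
nothing shorter than 2 reaches the goal.

rotate(1, 180), extend(-1)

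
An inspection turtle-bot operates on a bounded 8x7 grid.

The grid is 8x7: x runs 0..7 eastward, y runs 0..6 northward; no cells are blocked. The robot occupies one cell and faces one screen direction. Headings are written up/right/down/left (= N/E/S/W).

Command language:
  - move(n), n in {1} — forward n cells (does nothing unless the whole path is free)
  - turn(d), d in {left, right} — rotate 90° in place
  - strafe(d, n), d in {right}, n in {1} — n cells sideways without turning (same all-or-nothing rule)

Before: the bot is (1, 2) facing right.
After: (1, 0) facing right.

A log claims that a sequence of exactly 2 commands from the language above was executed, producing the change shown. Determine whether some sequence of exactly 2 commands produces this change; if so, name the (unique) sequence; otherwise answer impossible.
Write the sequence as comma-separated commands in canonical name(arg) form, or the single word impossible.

key: heading stays E — no command in the sequence turns
start: (1, 2) facing right
1. strafe(right, 1) → (1, 1) facing right
2. strafe(right, 1) → (1, 0) facing right
no other 2-command option fits: unique.

strafe(right, 1), strafe(right, 1)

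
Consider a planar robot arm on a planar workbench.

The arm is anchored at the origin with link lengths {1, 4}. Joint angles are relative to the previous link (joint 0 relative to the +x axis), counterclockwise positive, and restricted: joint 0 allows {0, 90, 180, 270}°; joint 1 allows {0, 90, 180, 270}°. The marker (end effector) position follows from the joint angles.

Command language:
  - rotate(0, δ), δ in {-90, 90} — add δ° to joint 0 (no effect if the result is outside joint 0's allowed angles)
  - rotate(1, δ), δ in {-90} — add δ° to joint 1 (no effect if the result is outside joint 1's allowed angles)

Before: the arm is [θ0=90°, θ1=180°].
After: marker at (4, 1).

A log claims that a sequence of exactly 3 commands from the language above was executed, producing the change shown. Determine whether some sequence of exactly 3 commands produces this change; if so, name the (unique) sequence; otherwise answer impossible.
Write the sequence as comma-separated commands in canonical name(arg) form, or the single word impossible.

start: [θ0=90°, θ1=180°]
1. rotate(1, -90) → [θ0=90°, θ1=90°]
2. rotate(1, -90) → [θ0=90°, θ1=0°]
3. rotate(1, -90) → [θ0=90°, θ1=270°]
no rival 3-sequence matches.

rotate(1, -90), rotate(1, -90), rotate(1, -90)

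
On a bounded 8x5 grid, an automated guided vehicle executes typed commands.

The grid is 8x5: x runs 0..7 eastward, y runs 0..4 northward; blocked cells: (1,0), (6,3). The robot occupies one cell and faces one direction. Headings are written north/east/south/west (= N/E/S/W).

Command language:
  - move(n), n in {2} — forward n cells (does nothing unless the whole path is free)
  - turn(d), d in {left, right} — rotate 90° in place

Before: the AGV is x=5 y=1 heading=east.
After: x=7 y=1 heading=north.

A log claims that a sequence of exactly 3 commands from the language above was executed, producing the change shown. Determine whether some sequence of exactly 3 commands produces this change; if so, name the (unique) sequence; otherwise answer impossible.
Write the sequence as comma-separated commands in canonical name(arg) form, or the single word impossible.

key: position moved to (7,1) AND the heading swung to N — translation plus rotation needed
begin: x=5 y=1 heading=east
[1] after move(2): x=7 y=1 heading=east
[2] after move(2): x=7 y=1 heading=east
[3] after turn(left): x=7 y=1 heading=north
all 27 alternatives checked — unique.

move(2), move(2), turn(left)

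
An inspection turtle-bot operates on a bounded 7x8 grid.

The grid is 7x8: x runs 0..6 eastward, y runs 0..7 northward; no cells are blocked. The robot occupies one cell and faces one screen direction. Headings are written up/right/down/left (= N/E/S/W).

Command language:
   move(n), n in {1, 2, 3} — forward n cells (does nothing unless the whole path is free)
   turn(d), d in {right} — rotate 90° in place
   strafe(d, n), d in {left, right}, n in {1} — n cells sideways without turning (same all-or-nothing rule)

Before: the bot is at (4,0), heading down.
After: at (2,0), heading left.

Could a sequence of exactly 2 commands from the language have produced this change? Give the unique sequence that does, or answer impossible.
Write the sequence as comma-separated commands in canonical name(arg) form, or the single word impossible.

key: running move(2) before turn(right) would end elsewhere — order is forced
t0: at (4,0), heading down
t=1 turn(right) ⇒ at (4,0), heading left
t=2 move(2) ⇒ at (2,0), heading left
no rival 2-sequence matches.

turn(right), move(2)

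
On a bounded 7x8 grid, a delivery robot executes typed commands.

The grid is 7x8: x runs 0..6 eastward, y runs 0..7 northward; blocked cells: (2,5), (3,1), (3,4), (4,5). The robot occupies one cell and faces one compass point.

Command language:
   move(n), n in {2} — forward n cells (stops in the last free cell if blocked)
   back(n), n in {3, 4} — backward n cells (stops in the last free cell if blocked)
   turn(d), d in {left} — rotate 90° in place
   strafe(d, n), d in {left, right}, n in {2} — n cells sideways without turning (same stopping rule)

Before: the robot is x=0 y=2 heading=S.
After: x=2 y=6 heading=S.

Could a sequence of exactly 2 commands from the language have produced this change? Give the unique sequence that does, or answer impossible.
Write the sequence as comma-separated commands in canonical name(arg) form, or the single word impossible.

key: still facing S at the end — nothing in the sequence rotates
start: x=0 y=2 heading=S
step 1 (back(4)): x=0 y=6 heading=S
step 2 (strafe(left, 2)): x=2 y=6 heading=S
no rival 2-sequence matches.

back(4), strafe(left, 2)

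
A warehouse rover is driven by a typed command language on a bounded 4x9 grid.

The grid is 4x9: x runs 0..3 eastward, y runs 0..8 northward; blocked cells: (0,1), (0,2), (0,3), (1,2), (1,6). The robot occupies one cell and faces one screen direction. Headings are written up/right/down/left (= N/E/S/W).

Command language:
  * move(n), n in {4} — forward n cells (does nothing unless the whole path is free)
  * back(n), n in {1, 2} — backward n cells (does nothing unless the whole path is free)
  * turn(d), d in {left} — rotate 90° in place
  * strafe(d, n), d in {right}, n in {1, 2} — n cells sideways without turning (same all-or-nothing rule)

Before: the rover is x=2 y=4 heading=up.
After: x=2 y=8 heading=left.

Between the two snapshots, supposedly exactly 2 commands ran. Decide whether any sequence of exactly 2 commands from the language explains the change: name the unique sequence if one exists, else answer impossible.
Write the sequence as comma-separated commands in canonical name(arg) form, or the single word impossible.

move(4), turn(left)

key: position moved to (2,8) AND the heading swung to W — translation plus rotation needed
from: x=2 y=4 heading=up
step 1 (move(4)): x=2 y=8 heading=up
step 2 (turn(left)): x=2 y=8 heading=left
no rival 2-sequence matches.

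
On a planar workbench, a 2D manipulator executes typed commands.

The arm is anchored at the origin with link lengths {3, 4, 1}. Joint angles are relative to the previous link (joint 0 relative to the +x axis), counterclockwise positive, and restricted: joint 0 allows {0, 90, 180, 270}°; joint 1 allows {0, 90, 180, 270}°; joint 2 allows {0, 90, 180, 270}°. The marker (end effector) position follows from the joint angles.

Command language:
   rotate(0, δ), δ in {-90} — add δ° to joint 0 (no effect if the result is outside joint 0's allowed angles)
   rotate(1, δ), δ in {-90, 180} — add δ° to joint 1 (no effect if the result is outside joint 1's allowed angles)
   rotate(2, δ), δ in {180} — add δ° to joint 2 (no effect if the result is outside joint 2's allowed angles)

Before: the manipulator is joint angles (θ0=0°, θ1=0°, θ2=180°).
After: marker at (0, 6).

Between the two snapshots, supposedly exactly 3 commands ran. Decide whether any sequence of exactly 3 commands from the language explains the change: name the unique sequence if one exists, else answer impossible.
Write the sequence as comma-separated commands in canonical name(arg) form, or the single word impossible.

rotate(0, -90), rotate(0, -90), rotate(0, -90)

begin: joint angles (θ0=0°, θ1=0°, θ2=180°)
[1] after rotate(0, -90): joint angles (θ0=270°, θ1=0°, θ2=180°)
[2] after rotate(0, -90): joint angles (θ0=180°, θ1=0°, θ2=180°)
[3] after rotate(0, -90): joint angles (θ0=90°, θ1=0°, θ2=180°)
no rival 3-sequence matches.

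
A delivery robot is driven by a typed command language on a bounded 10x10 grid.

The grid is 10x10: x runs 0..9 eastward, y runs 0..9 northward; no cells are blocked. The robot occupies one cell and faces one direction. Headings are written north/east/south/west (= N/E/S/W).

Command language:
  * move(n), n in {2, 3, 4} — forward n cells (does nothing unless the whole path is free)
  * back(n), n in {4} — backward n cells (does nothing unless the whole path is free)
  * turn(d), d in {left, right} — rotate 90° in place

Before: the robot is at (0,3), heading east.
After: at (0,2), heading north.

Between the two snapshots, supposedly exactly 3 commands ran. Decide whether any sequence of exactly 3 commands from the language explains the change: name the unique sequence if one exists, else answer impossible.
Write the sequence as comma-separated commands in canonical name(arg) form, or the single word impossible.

turn(left), move(3), back(4)

key: cell and facing (now N) both changed — the 3 commands mix motion and turning
t0: at (0,3), heading east
step 1 (turn(left)): at (0,3), heading north
step 2 (move(3)): at (0,6), heading north
step 3 (back(4)): at (0,2), heading north
all 216 alternatives checked — unique.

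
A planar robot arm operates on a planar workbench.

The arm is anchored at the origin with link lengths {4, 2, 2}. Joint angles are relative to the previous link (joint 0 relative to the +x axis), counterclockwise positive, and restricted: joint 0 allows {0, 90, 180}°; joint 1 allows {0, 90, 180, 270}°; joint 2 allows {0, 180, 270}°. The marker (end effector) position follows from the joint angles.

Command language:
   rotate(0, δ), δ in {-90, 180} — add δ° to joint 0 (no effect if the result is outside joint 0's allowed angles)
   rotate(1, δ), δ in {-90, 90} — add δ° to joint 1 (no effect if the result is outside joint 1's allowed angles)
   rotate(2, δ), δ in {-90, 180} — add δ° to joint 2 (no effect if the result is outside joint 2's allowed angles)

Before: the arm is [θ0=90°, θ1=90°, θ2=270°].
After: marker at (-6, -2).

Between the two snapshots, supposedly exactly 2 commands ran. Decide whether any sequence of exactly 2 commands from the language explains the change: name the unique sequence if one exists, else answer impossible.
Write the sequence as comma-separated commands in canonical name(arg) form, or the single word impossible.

key: running rotate(0, 180) before rotate(0, -90) would end elsewhere — order is forced
initial: [θ0=90°, θ1=90°, θ2=270°]
step 1 (rotate(0, -90)): [θ0=0°, θ1=90°, θ2=270°]
step 2 (rotate(0, 180)): [θ0=180°, θ1=90°, θ2=270°]
no rival 2-sequence matches.

rotate(0, -90), rotate(0, 180)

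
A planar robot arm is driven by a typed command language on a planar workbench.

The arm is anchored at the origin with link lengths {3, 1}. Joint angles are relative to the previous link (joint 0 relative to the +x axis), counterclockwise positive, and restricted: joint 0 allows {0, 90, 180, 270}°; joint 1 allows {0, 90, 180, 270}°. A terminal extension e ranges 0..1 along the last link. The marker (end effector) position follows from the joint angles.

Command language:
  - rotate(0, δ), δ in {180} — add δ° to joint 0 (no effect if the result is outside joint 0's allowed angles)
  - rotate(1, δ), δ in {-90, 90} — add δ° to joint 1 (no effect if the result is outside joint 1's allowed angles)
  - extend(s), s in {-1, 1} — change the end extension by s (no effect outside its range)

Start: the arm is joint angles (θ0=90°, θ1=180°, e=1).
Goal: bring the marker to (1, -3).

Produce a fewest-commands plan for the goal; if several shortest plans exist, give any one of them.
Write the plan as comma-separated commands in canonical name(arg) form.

begin: joint angles (θ0=90°, θ1=180°, e=1)
1. extend(-1) → joint angles (θ0=90°, θ1=180°, e=0)
2. rotate(0, 180) → joint angles (θ0=270°, θ1=180°, e=0)
3. rotate(1, -90) → joint angles (θ0=270°, θ1=90°, e=0)
shorter routes all fall short; 3 is best.

extend(-1), rotate(0, 180), rotate(1, -90)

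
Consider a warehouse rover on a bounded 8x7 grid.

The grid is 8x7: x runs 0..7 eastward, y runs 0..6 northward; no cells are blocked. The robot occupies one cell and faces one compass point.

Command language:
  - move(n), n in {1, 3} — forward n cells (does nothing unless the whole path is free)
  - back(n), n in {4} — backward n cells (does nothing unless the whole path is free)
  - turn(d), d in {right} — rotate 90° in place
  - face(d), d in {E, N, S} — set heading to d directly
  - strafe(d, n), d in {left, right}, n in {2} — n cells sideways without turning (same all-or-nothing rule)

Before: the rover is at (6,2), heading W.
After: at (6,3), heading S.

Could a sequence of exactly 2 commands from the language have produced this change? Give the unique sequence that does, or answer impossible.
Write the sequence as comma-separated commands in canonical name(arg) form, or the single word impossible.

impossible

checked all 2-command options: none fits.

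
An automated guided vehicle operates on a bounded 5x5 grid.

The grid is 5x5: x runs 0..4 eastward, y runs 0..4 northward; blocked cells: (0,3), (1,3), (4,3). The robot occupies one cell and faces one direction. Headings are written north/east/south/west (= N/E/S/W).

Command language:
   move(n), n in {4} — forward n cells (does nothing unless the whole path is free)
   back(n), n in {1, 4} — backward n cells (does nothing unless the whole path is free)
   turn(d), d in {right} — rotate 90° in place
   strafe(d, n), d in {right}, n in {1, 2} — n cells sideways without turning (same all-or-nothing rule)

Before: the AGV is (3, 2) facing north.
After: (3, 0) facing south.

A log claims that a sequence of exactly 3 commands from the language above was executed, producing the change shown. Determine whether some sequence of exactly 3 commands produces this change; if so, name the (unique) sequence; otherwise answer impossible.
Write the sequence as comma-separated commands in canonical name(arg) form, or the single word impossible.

turn(right), strafe(right, 2), turn(right)

key: cell and facing (now S) both changed — the 3 commands mix motion and turning
initial: (3, 2) facing north
t=1 turn(right) ⇒ (3, 2) facing east
t=2 strafe(right, 2) ⇒ (3, 0) facing east
t=3 turn(right) ⇒ (3, 0) facing south
no rival 3-sequence matches.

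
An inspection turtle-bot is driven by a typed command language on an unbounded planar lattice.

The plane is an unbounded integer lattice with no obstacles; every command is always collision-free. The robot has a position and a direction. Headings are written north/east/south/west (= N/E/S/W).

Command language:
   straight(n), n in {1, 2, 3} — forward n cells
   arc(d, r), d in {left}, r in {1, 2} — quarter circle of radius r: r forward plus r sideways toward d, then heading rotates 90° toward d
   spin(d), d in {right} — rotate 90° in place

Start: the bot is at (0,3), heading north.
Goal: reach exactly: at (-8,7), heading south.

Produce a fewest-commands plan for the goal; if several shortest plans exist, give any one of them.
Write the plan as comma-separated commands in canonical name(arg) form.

straight(3), arc(left, 2), straight(2), straight(3), arc(left, 1)

t0: at (0,3), heading north
[1] after straight(3): at (0,6), heading north
[2] after arc(left, 2): at (-2,8), heading west
[3] after straight(2): at (-4,8), heading west
[4] after straight(3): at (-7,8), heading west
[5] after arc(left, 1): at (-8,7), heading south
nothing shorter than 5 reaches the goal.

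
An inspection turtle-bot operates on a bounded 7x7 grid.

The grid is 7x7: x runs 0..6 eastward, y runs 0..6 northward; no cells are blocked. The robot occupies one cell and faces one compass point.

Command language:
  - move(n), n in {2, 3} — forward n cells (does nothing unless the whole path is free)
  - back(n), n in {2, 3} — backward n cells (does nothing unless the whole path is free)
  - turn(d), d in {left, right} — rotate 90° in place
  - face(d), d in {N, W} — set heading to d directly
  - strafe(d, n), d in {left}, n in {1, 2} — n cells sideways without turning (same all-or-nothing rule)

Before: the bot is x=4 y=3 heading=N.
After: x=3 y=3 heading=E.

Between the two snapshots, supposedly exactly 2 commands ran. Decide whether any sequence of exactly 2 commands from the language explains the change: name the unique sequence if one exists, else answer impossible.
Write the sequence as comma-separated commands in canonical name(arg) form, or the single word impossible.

key: cell and facing (now E) both changed — the 2 commands mix motion and turning
begin: x=4 y=3 heading=N
step 1 (strafe(left, 1)): x=3 y=3 heading=N
step 2 (turn(right)): x=3 y=3 heading=E
all 100 alternatives checked — unique.

strafe(left, 1), turn(right)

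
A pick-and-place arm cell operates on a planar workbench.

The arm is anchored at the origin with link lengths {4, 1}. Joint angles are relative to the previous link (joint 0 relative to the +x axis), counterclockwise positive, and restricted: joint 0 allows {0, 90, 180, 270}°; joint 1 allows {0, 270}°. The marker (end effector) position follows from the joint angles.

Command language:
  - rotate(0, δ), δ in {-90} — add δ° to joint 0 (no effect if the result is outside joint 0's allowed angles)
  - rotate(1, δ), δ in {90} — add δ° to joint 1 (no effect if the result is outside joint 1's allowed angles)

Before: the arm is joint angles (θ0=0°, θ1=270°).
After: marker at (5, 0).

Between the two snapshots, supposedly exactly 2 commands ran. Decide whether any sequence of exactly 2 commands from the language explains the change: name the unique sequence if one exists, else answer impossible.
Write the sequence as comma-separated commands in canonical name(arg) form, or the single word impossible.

rotate(1, 90), rotate(1, 90)

from: joint angles (θ0=0°, θ1=270°)
[1] after rotate(1, 90): joint angles (θ0=0°, θ1=0°)
[2] after rotate(1, 90): joint angles (θ0=0°, θ1=0°)
all 4 alternatives checked — unique.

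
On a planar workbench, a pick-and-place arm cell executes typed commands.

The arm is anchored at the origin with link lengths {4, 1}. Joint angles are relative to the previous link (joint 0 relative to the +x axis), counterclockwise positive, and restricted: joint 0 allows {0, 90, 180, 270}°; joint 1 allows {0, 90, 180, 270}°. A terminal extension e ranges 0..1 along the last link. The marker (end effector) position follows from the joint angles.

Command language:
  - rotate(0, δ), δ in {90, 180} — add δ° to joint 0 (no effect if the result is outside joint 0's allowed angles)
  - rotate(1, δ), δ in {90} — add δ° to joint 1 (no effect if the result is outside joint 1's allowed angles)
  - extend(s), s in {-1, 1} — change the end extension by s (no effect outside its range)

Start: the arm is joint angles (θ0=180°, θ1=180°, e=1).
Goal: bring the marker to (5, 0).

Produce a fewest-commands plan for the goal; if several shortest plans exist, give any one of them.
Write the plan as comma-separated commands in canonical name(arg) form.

from: joint angles (θ0=180°, θ1=180°, e=1)
t=1 rotate(1, 90) ⇒ joint angles (θ0=180°, θ1=270°, e=1)
t=2 rotate(1, 90) ⇒ joint angles (θ0=180°, θ1=0°, e=1)
t=3 extend(-1) ⇒ joint angles (θ0=180°, θ1=0°, e=0)
t=4 rotate(0, 180) ⇒ joint angles (θ0=0°, θ1=0°, e=0)
shorter routes all fall short; 4 is best.

rotate(1, 90), rotate(1, 90), extend(-1), rotate(0, 180)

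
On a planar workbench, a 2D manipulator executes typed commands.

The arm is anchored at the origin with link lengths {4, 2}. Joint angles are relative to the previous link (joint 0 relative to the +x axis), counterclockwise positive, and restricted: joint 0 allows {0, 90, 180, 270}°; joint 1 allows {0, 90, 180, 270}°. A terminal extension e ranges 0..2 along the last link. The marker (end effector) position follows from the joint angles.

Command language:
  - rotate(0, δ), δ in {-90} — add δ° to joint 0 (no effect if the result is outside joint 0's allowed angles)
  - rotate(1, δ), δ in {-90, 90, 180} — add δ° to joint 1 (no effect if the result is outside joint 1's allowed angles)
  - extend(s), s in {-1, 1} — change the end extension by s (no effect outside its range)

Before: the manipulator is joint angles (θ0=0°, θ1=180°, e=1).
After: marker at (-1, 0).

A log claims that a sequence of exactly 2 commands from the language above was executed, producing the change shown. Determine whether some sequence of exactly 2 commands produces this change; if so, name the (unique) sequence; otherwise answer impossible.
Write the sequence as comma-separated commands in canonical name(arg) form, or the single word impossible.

initial: joint angles (θ0=0°, θ1=180°, e=1)
t=1 rotate(0, -90) ⇒ joint angles (θ0=270°, θ1=180°, e=1)
t=2 rotate(0, -90) ⇒ joint angles (θ0=180°, θ1=180°, e=1)
uniquely the one of 36 2-step routes that fits.

rotate(0, -90), rotate(0, -90)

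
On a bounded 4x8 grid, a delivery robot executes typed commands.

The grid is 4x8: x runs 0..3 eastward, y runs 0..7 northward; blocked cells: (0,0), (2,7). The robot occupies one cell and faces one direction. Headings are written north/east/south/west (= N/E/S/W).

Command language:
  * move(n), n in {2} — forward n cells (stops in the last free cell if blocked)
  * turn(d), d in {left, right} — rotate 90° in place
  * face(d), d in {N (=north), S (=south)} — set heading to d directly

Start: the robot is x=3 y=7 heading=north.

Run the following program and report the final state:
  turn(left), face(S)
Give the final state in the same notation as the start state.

begin: x=3 y=7 heading=north
[1] after turn(left): x=3 y=7 heading=west
[2] after face(S): x=3 y=7 heading=south

x=3 y=7 heading=south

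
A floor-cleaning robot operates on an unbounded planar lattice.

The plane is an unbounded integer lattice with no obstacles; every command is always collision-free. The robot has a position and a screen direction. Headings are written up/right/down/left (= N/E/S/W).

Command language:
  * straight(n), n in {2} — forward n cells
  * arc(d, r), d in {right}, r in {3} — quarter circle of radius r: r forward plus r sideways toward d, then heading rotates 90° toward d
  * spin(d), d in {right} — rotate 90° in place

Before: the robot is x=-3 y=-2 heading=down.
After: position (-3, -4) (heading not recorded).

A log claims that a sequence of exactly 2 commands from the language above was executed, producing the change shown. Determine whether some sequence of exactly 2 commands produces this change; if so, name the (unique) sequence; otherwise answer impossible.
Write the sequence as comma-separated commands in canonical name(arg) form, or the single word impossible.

key: order matters: swapping straight(2) and spin(right) lands elsewhere
start: x=-3 y=-2 heading=down
[1] after straight(2): x=-3 y=-4 heading=down
[2] after spin(right): x=-3 y=-4 heading=left
all 9 alternatives checked — unique.

straight(2), spin(right)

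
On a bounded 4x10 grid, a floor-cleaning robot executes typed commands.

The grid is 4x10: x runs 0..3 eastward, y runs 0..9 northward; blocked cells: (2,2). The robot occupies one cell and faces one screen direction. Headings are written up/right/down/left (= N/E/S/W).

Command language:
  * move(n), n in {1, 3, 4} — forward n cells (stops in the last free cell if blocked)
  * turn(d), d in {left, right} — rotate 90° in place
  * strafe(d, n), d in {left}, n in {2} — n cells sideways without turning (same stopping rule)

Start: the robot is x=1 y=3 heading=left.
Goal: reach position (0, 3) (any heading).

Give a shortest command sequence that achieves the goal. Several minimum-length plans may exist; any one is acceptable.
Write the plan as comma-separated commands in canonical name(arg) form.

from: x=1 y=3 heading=left
[1] after move(3): x=0 y=3 heading=left
no 0-step plan works, so 1 is optimal.

move(3)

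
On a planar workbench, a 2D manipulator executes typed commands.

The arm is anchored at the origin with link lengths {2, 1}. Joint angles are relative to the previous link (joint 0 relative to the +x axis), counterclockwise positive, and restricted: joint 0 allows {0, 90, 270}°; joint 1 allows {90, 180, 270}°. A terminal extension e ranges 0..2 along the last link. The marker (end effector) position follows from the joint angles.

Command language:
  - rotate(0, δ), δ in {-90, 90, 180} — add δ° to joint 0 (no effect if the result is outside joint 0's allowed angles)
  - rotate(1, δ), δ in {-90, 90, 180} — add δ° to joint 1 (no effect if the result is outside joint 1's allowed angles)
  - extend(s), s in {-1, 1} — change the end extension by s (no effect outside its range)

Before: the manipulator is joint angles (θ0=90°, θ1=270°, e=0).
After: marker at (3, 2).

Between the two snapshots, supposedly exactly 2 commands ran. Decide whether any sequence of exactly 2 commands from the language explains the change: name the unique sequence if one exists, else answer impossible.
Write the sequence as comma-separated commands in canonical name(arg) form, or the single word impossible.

extend(1), extend(1)

start: joint angles (θ0=90°, θ1=270°, e=0)
step 1 (extend(1)): joint angles (θ0=90°, θ1=270°, e=1)
step 2 (extend(1)): joint angles (θ0=90°, θ1=270°, e=2)
no other 2-command option fits: unique.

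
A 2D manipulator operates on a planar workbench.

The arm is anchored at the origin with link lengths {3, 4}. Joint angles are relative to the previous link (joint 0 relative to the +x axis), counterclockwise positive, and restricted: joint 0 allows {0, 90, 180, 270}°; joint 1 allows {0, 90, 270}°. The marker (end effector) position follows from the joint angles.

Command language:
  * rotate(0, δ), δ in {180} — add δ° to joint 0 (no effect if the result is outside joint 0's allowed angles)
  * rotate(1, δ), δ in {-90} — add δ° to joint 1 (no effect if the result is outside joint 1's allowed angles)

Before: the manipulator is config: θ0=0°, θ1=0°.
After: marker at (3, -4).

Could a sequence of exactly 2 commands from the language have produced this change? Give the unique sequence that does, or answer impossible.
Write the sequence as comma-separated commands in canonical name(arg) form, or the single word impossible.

start: config: θ0=0°, θ1=0°
step 1 (rotate(1, -90)): config: θ0=0°, θ1=270°
step 2 (rotate(1, -90)): config: θ0=0°, θ1=270°
no rival 2-sequence matches.

rotate(1, -90), rotate(1, -90)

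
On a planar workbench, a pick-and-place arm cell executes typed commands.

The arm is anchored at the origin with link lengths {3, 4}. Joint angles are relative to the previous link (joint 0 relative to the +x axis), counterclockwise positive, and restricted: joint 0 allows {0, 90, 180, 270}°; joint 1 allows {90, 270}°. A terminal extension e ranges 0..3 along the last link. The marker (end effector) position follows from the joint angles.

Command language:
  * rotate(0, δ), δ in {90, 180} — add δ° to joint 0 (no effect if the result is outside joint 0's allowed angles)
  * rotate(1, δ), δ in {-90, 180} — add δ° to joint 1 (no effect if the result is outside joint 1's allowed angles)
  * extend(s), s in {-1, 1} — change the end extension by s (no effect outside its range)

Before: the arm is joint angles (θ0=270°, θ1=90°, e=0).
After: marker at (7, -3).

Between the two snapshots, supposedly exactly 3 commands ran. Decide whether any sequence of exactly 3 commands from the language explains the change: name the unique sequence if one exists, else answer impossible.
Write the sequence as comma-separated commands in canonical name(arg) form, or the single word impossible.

begin: joint angles (θ0=270°, θ1=90°, e=0)
step 1 (extend(1)): joint angles (θ0=270°, θ1=90°, e=1)
step 2 (extend(1)): joint angles (θ0=270°, θ1=90°, e=2)
step 3 (extend(1)): joint angles (θ0=270°, θ1=90°, e=3)
no rival 3-sequence matches.

extend(1), extend(1), extend(1)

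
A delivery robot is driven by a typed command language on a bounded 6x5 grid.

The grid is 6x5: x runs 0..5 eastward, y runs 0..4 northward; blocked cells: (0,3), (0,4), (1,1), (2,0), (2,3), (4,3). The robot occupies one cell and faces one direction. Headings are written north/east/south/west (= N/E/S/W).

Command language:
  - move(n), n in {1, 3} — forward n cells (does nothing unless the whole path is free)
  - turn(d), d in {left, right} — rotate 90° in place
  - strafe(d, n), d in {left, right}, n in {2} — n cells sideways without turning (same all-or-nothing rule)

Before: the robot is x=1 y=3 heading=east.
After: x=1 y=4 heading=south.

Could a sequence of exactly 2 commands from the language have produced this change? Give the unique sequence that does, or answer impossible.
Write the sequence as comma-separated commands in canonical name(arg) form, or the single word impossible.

no 2-step route produces this change.

impossible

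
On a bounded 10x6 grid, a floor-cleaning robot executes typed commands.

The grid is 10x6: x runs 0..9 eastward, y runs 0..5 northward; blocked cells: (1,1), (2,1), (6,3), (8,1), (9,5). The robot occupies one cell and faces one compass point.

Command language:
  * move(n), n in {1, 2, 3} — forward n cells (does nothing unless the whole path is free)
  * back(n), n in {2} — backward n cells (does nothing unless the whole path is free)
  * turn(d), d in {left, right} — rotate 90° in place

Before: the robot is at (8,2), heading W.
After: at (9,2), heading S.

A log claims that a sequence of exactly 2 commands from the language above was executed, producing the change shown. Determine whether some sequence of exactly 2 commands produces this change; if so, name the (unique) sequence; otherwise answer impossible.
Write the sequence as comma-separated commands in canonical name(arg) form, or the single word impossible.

checked all 2-command options: none fits.

impossible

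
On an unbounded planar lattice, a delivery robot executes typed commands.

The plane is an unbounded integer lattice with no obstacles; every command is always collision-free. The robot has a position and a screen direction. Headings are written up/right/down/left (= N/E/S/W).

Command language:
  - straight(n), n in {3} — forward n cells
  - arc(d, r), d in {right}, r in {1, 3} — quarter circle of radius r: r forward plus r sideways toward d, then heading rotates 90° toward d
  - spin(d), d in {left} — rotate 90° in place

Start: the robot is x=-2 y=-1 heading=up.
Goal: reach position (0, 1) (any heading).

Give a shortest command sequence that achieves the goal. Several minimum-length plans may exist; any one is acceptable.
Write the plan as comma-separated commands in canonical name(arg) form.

arc(right, 1), spin(left), arc(right, 1)

initial: x=-2 y=-1 heading=up
[1] after arc(right, 1): x=-1 y=0 heading=right
[2] after spin(left): x=-1 y=0 heading=up
[3] after arc(right, 1): x=0 y=1 heading=right
shorter routes all fall short; 3 is best.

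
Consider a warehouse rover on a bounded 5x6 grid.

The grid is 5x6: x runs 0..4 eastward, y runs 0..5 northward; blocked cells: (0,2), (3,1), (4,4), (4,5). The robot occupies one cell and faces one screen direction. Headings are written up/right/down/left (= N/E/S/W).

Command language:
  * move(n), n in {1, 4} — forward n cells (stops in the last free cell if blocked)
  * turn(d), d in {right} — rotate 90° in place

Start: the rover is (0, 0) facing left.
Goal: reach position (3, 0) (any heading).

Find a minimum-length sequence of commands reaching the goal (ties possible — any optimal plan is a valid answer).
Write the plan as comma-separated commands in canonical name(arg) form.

start: (0, 0) facing left
[1] after turn(right): (0, 0) facing up
[2] after turn(right): (0, 0) facing right
[3] after move(1): (1, 0) facing right
[4] after move(1): (2, 0) facing right
[5] after move(1): (3, 0) facing right
shorter routes all fall short; 5 is best.

turn(right), turn(right), move(1), move(1), move(1)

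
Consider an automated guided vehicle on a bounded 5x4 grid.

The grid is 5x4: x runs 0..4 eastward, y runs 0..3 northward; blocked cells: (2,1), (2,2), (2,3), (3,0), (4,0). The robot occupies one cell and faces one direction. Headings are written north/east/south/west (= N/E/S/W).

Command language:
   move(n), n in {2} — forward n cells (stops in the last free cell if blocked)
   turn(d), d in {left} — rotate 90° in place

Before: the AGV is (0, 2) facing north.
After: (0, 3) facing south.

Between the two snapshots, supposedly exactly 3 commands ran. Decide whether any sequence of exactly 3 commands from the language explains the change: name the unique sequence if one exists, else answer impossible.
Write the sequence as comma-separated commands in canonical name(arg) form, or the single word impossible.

key: move(2) runs into the grid edge before its full distance
initial: (0, 2) facing north
[1] after move(2): (0, 3) facing north
[2] after turn(left): (0, 3) facing west
[3] after turn(left): (0, 3) facing south
all 8 alternatives checked — unique.

move(2), turn(left), turn(left)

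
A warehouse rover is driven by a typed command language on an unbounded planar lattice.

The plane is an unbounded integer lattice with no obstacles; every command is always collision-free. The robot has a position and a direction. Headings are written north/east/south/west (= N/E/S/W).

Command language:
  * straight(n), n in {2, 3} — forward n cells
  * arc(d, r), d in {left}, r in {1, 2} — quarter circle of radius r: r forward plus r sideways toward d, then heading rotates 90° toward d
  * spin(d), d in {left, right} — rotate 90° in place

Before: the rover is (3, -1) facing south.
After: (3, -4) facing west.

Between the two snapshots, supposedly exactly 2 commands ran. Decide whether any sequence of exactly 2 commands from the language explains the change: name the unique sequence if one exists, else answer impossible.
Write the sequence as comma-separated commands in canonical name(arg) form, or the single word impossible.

straight(3), spin(right)

key: cell and facing (now W) both changed — the 2 commands mix motion and turning
initial: (3, -1) facing south
[1] after straight(3): (3, -4) facing south
[2] after spin(right): (3, -4) facing west
no other 2-command option fits: unique.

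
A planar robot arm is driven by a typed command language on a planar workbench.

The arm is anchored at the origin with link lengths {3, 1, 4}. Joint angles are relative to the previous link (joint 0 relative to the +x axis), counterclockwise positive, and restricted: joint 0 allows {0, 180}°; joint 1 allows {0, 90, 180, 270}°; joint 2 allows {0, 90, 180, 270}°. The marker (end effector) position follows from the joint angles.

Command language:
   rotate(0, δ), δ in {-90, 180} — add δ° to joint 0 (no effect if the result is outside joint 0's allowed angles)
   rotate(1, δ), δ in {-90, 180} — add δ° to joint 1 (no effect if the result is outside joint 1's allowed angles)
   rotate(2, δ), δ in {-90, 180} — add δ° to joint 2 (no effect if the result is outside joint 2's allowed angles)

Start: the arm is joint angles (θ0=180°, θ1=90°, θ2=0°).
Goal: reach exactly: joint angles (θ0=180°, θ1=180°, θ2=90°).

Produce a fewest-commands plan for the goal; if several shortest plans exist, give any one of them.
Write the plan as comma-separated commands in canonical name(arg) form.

initial: joint angles (θ0=180°, θ1=90°, θ2=0°)
1. rotate(2, 180) → joint angles (θ0=180°, θ1=90°, θ2=180°)
2. rotate(2, -90) → joint angles (θ0=180°, θ1=90°, θ2=90°)
3. rotate(1, 180) → joint angles (θ0=180°, θ1=270°, θ2=90°)
4. rotate(1, -90) → joint angles (θ0=180°, θ1=180°, θ2=90°)
nothing shorter than 4 reaches the goal.

rotate(2, 180), rotate(2, -90), rotate(1, 180), rotate(1, -90)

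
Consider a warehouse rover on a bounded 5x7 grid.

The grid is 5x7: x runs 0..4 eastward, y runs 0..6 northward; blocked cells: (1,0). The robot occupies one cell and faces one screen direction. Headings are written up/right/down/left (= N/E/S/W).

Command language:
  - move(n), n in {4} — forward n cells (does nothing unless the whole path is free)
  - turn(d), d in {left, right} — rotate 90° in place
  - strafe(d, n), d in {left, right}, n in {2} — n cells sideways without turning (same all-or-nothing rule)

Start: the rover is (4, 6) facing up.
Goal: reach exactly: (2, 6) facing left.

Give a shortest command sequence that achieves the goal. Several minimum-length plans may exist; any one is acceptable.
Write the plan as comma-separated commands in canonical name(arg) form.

begin: (4, 6) facing up
t=1 strafe(left, 2) ⇒ (2, 6) facing up
t=2 turn(left) ⇒ (2, 6) facing left
minimal: 2 command(s), checked below 2.

strafe(left, 2), turn(left)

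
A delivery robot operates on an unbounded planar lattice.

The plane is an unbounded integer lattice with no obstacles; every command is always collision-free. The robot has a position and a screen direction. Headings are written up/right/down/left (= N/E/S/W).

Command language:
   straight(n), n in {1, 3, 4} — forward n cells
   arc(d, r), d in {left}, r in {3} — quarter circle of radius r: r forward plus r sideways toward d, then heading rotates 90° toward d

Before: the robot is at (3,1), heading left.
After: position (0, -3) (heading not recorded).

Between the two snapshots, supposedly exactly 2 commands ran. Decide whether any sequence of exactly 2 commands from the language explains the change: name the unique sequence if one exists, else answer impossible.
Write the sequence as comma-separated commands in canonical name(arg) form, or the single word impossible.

key: running straight(1) before arc(left, 3) would end elsewhere — order is forced
begin: at (3,1), heading left
1. arc(left, 3) → at (0,-2), heading down
2. straight(1) → at (0,-3), heading down
all 16 alternatives checked — unique.

arc(left, 3), straight(1)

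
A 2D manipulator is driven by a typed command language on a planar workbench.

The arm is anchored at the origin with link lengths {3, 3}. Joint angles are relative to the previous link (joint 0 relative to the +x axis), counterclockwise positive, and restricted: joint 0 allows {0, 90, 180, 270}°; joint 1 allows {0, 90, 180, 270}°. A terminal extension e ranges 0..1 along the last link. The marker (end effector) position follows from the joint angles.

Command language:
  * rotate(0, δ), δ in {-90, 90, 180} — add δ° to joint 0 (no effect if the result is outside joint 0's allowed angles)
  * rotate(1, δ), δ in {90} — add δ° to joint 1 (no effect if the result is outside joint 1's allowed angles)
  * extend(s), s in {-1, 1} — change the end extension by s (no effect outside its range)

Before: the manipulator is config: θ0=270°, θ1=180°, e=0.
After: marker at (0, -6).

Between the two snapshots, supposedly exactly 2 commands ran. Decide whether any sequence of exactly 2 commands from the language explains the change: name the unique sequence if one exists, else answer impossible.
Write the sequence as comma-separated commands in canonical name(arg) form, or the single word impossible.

begin: config: θ0=270°, θ1=180°, e=0
t=1 rotate(1, 90) ⇒ config: θ0=270°, θ1=270°, e=0
t=2 rotate(1, 90) ⇒ config: θ0=270°, θ1=0°, e=0
no other 2-command option fits: unique.

rotate(1, 90), rotate(1, 90)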